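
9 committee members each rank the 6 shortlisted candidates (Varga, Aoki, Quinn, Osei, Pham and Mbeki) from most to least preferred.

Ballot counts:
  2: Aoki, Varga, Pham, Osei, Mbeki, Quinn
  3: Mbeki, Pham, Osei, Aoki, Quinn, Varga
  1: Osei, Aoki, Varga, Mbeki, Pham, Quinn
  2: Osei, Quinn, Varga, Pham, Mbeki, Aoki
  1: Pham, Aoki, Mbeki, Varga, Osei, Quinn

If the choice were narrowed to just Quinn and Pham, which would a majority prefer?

Pham

Ballots ranking Quinn above Pham: 2.
Ballots ranking Pham above Quinn: 9 − 2 = 7.
Pham wins the head-to-head 7–2.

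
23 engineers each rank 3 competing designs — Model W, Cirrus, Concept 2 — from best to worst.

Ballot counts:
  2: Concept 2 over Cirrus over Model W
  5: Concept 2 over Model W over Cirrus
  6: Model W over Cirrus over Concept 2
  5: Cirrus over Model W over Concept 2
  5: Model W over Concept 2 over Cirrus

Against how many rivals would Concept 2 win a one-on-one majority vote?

Concept 2 against each rival (23 engineers):
Concept 2 vs Model W: Concept 2 preferred on 2+5 = 7 ballots; Model W wins 16–7.
Concept 2 vs Cirrus: Concept 2 is ranked higher on 2+5+5 = 12 ballots, Cirrus on 11. Concept 2 wins 12–11.
Concept 2 beats Cirrus; loses to Model W — 1 pairwise win.

1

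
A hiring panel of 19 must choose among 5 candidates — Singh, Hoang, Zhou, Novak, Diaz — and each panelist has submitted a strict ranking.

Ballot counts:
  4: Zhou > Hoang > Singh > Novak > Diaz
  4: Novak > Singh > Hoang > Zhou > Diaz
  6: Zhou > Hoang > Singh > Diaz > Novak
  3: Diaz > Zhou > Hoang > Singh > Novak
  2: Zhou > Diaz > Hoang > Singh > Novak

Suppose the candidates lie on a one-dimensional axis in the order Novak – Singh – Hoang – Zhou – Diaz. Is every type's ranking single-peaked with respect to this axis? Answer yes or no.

yes

Axis positions: Novak=1, Singh=2, Hoang=3, Zhou=4, Diaz=5.
Type 1 (peak Zhou at position 4): ranking walks positions 4-3-2-1-5, expanding outward from the peak — single-peaked.
Type 2 (peak Novak at position 1): ranking walks positions 1-2-3-4-5, expanding outward from the peak — single-peaked.
Type 3 (peak Zhou at position 4): ranking walks positions 4-3-2-5-1, expanding outward from the peak — single-peaked.
Type 4 (peak Diaz at position 5): ranking walks positions 5-4-3-2-1, expanding outward from the peak — single-peaked.
Type 5 (peak Zhou at position 4): ranking walks positions 4-5-3-2-1, expanding outward from the peak — single-peaked.
Every ranking is single-peaked on this axis.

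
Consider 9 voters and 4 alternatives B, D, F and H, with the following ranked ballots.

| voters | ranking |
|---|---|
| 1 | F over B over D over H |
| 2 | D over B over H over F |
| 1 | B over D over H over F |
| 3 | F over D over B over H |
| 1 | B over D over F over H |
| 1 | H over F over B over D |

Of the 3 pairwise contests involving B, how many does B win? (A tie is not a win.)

B against each rival (9 voters):
B vs D: D, 5–4.
B vs F: 2+1+1 = 4 for B, 5 for F — F by 5–4.
B vs H: B is ranked higher on 1+2+1+3+1 = 8 ballots, H on 1. B wins 8–1.
B beats H; loses to D, F — 1 pairwise win.

1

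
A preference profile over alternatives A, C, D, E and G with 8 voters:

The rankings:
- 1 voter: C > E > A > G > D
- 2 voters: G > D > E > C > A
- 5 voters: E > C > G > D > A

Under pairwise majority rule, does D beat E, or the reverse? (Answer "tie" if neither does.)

E

Ballots ranking D above E: 2.
Ballots ranking E above D: 8 − 2 = 6.
E wins the head-to-head 6–2.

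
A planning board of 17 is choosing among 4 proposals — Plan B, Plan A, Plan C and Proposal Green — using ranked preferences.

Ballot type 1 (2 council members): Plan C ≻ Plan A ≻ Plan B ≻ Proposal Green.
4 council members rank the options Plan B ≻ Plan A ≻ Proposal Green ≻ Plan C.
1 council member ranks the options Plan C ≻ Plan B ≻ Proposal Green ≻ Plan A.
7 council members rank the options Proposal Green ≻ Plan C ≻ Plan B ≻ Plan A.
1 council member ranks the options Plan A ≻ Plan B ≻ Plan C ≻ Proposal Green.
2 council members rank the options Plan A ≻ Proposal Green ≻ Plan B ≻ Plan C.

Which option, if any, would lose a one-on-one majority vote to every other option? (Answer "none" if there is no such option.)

none

Pairwise majorities:
Plan B vs Plan A: Plan B, 12–5.
Plan B vs Plan C: 4+1+2 = 7 for Plan B, 10 for Plan C — Plan C by 10–7.
Plan B vs Proposal Green: 2+4+1+1 = 8 for Plan B, 9 for Proposal Green — Proposal Green by 9–8.
Plan A–Plan C: Plan C 10–7.
Plan A vs Proposal Green: Plan A, 9–8.
Plan C vs Proposal Green: 4 to 13, Proposal Green.
Every option wins at least one matchup (Plan B beats Plan A; Plan A beats Proposal Green; Plan C beats Plan B; Proposal Green beats Plan B), so there is no Condorcet loser.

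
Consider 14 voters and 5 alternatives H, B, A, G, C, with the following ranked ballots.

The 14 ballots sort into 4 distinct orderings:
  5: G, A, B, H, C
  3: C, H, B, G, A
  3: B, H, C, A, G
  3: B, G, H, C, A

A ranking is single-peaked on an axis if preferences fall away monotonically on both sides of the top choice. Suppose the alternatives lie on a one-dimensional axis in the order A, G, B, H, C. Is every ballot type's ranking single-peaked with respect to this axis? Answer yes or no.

Axis positions: A=1, G=2, B=3, H=4, C=5.
Ballot type 1 (peak G at position 2): ranking walks positions 2-1-3-4-5, expanding outward from the peak — single-peaked.
Ballot type 2 (peak C at position 5): ranking walks positions 5-4-3-2-1, expanding outward from the peak — single-peaked.
Ballot type 3: ranking walks positions 3-4-5-1-2; A is ranked above G even though G lies between A and the peak B on the axis — preferences dip and rise again. Not single-peaked.
Ballot type 4 (peak B at position 3): ranking walks positions 3-2-4-5-1, expanding outward from the peak — single-peaked.
Ballot type 3 violates single-peakedness, so the profile is not single-peaked on this axis.

no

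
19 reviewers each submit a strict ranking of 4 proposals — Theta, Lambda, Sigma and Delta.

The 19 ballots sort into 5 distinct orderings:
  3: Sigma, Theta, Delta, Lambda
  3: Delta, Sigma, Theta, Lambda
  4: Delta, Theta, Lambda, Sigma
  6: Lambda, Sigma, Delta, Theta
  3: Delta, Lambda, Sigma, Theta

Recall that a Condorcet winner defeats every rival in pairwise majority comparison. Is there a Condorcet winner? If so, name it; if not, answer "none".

Pairwise majorities:
Theta vs Lambda: Theta wins 10–9.
Theta–Sigma: Sigma 15–4.
Theta vs Delta: Delta, 16–3.
Lambda–Sigma: Lambda 13–6.
Lambda–Delta: Delta 13–6.
Sigma–Delta: Delta 10–9.
Only Delta has no losses; Delta is the Condorcet winner.

Delta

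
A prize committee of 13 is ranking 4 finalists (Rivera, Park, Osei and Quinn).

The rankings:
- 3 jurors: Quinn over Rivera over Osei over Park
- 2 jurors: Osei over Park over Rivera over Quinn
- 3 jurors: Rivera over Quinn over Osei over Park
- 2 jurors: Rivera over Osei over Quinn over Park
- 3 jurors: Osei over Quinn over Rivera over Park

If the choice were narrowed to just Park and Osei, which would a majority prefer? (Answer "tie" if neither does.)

Osei

No ballot ranks Park above Osei: 0.
Ballots ranking Osei above Park: 13 − 0 = 13.
Osei wins the head-to-head 13–0.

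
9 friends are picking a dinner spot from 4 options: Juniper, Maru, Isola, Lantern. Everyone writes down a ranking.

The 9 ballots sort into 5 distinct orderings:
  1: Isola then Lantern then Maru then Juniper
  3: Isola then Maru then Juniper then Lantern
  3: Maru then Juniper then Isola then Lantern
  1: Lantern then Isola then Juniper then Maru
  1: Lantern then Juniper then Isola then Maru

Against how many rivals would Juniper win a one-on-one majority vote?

1

Juniper against each rival (9 friends):
Juniper vs Maru: 2 to 7, Maru.
Juniper vs Isola: Isola, 5–4.
Juniper–Lantern: Juniper 6–3.
Juniper beats Lantern; loses to Maru, Isola — 1 pairwise win.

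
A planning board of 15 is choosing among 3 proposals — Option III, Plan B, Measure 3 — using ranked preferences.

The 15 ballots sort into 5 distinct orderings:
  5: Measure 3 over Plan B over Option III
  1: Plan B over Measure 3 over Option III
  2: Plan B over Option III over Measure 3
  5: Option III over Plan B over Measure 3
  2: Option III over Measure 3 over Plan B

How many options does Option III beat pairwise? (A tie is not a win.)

Option III against each rival (15 council members):
Option III vs Plan B: 5+2 = 7 for Option III, 8 for Plan B — Plan B by 8–7.
Option III vs Measure 3: 2+5+2 = 9 for Option III, 6 for Measure 3 — Option III by 9–6.
Option III beats Measure 3; loses to Plan B — 1 pairwise win.

1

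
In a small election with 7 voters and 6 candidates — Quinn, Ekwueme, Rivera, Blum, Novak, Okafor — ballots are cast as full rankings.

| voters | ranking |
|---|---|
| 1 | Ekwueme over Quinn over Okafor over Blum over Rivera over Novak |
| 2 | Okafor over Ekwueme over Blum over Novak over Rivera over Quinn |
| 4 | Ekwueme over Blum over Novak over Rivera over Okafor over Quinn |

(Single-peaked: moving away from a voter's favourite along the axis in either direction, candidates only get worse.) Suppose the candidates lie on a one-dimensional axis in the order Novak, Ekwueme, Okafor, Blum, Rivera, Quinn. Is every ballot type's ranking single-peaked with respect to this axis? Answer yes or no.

no

Axis positions: Novak=1, Ekwueme=2, Okafor=3, Blum=4, Rivera=5, Quinn=6.
Ballot type 1: ranking walks positions 2-6-3-4-5-1; Quinn is ranked above Okafor even though Okafor lies between Quinn and the peak Ekwueme on the axis — preferences dip and rise again. Not single-peaked.
Ballot type 2 (peak Okafor at position 3): ranking walks positions 3-2-4-1-5-6, expanding outward from the peak — single-peaked.
Ballot type 3: ranking walks positions 2-4-1-5-3-6; Blum is ranked above Okafor even though Okafor lies between Blum and the peak Ekwueme on the axis — preferences dip and rise again. Not single-peaked.
Ballot type 1 violates single-peakedness, so the profile is not single-peaked on this axis.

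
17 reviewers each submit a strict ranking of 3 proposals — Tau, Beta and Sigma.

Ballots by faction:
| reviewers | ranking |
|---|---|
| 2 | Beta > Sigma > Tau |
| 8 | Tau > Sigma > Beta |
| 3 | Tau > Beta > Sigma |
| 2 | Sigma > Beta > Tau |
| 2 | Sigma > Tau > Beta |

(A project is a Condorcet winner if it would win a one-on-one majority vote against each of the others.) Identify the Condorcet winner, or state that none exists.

Pairwise majorities:
Tau vs Beta: Tau, 13–4.
Tau vs Sigma: Tau wins 11–6.
Beta–Sigma: Sigma 12–5.
Tau wins every pairwise contest, so Tau is the Condorcet winner.

Tau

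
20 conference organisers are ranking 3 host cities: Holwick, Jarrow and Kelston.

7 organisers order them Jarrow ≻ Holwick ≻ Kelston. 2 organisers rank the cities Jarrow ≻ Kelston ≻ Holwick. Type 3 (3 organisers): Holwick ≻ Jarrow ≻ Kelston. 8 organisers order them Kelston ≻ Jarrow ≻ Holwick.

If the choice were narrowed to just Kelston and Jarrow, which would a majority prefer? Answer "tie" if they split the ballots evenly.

Ballots ranking Kelston above Jarrow: 8.
Ballots ranking Jarrow above Kelston: 20 − 8 = 12.
Jarrow wins the head-to-head 12–8.

Jarrow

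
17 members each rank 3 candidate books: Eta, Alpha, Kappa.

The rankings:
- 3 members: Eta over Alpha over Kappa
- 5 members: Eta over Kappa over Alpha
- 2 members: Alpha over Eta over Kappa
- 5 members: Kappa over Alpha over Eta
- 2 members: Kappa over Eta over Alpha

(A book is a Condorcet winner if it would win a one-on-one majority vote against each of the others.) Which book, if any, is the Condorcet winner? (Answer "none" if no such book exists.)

Eta

Head-to-head results (17 members):
Eta vs Alpha: Eta preferred on 3+5+2 = 10 ballots; Eta wins 10–7.
Eta vs Kappa: 3+5+2 = 10 for Eta, 7 for Kappa — Eta by 10–7.
Alpha vs Kappa: 3+2 = 5 for Alpha, 12 for Kappa — Kappa by 12–5.
Eta defeats every rival head-to-head and is the Condorcet winner.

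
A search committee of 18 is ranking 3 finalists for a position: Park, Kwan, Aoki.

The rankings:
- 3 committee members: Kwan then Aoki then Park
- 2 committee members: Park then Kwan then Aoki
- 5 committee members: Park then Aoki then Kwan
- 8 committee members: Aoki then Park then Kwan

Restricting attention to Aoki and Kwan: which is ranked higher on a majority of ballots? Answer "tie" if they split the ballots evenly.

Ballots ranking Aoki above Kwan: 5 + 8 = 13.
Ballots ranking Kwan above Aoki: 18 − 13 = 5.
Aoki wins the head-to-head 13–5.

Aoki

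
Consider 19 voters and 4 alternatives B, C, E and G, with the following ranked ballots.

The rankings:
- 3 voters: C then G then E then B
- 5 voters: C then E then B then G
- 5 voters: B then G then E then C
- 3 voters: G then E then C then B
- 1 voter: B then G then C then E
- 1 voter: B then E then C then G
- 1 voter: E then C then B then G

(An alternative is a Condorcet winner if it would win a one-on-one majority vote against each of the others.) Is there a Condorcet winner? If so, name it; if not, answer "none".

Check each pair by majority over 19 ballots:
B vs C: 5+1+1 = 7 for B, 12 for C — C by 12–7.
B vs E: B is ranked higher on 5+1+1 = 7 ballots, E on 12. E wins 12–7.
B vs G: 13 to 6, B.
C vs E: 9 to 10, E.
C vs G: C preferred on 3+5+1+1 = 10 ballots; C wins 10–9.
E vs G: G, 12–7.
No alternative is unbeaten: B loses to C; C loses to E; E loses to G; G loses to B. In particular B > G > E > B is a majority cycle — no Condorcet winner exists.

none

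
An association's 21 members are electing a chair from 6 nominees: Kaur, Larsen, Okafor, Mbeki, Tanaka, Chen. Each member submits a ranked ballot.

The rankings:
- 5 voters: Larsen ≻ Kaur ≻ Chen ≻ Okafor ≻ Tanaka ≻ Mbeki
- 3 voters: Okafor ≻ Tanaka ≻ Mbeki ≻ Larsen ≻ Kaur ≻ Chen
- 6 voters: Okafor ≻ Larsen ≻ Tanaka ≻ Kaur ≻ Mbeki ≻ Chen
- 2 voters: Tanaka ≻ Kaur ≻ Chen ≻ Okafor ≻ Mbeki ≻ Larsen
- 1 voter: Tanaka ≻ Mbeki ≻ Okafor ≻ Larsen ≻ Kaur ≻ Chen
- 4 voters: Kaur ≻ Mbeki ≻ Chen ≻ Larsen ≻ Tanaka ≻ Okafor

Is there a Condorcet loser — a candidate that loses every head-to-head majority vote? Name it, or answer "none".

none

Pairwise majorities:
Kaur vs Larsen: 6 to 15, Larsen.
Kaur vs Okafor: 5+2+4 = 11 for Kaur, 10 for Okafor — Kaur by 11–10.
Kaur–Mbeki: Kaur 17–4.
Kaur vs Tanaka: 5+4 = 9 for Kaur, 12 for Tanaka — Tanaka by 12–9.
Kaur vs Chen: 5+3+6+2+1+4 = 21 for Kaur, 0 for Chen — Kaur by 21–0.
Larsen vs Okafor: 5+4 = 9 for Larsen, 12 for Okafor — Okafor by 12–9.
Larsen vs Mbeki: 5+6 = 11 for Larsen, 10 for Mbeki — Larsen by 11–10.
Larsen vs Tanaka: Larsen is ranked higher on 5+6+4 = 15 ballots, Tanaka on 6. Larsen wins 15–6.
Larsen vs Chen: 5+3+6+1 = 15 for Larsen, 6 for Chen — Larsen by 15–6.
Okafor vs Mbeki: 16 to 5, Okafor.
Okafor vs Tanaka: Okafor is ranked higher on 5+3+6 = 14 ballots, Tanaka on 7. Okafor wins 14–7.
Okafor vs Chen: 3+6+1 = 10 for Okafor, 11 for Chen — Chen by 11–10.
Mbeki vs Tanaka: 4 to 17, Tanaka.
Mbeki vs Chen: Mbeki preferred on 3+6+1+4 = 14 ballots; Mbeki wins 14–7.
Tanaka–Chen: Tanaka 12–9.
Each candidate has at least one pairwise win (Kaur beats Okafor; Larsen beats Kaur; Okafor beats Larsen; Mbeki beats Chen; Tanaka beats Kaur; Chen beats Okafor) — no Condorcet loser.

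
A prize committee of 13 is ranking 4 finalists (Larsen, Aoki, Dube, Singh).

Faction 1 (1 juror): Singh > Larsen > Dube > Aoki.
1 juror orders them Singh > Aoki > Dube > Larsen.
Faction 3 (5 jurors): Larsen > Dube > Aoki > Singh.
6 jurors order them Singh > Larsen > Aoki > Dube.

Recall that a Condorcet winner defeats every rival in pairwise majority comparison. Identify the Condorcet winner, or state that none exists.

Pairwise majorities:
Larsen vs Aoki: 1+5+6 = 12 for Larsen, 1 for Aoki — Larsen by 12–1.
Larsen vs Dube: Larsen preferred on 1+5+6 = 12 ballots; Larsen wins 12–1.
Larsen vs Singh: 5 for Larsen, 8 for Singh — Singh by 8–5.
Aoki vs Dube: 7 to 6, Aoki.
Aoki vs Singh: 5 for Aoki, 8 for Singh — Singh by 8–5.
Dube vs Singh: 5 for Dube, 8 for Singh — Singh by 8–5.
Singh beats each of Larsen, Aoki, Dube — Singh is the Condorcet winner.

Singh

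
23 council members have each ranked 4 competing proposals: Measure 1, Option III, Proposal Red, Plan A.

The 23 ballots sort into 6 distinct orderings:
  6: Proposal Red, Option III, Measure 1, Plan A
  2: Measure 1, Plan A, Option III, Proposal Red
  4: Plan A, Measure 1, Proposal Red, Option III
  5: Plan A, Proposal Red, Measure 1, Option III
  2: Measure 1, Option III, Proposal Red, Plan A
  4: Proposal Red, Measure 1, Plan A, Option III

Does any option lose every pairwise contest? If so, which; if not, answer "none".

Head-to-head results (23 council members):
Measure 1 vs Option III: Measure 1 preferred on 2+4+5+2+4 = 17 ballots; Measure 1 wins 17–6.
Measure 1 vs Proposal Red: Measure 1 is ranked higher on 2+4+2 = 8 ballots, Proposal Red on 15. Proposal Red wins 15–8.
Measure 1 vs Plan A: Measure 1, 14–9.
Option III–Proposal Red: Proposal Red 19–4.
Option III vs Plan A: Option III preferred on 6+2 = 8 ballots; Plan A wins 15–8.
Proposal Red vs Plan A: Proposal Red wins 12–11.
Option III loses to every other option — it is the Condorcet loser.

Option III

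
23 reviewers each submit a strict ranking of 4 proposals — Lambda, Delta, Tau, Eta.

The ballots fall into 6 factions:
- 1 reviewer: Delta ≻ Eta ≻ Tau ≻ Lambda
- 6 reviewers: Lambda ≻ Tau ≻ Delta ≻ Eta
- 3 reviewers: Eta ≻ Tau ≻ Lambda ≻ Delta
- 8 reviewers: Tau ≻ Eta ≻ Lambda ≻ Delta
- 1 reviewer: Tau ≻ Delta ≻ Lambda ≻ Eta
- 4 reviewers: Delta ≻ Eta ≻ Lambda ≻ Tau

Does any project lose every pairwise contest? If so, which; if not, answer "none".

none

Head-to-head results (23 reviewers):
Lambda vs Delta: 6+3+8 = 17 for Lambda, 6 for Delta — Lambda by 17–6.
Lambda vs Tau: Tau wins 13–10.
Lambda vs Eta: Lambda preferred on 6+1 = 7 ballots; Eta wins 16–7.
Delta vs Tau: Tau wins 18–5.
Delta–Eta: Delta 12–11.
Tau vs Eta: Tau, 15–8.
No project is winless: Lambda beats Delta; Delta beats Eta; Tau beats Lambda; Eta beats Lambda. There is no Condorcet loser.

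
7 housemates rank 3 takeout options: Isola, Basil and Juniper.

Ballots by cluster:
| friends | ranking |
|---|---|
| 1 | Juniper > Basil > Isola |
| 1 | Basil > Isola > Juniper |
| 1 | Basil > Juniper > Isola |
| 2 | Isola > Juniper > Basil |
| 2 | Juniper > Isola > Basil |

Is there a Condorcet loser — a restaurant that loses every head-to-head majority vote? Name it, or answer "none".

Head-to-head results (7 friends):
Isola vs Basil: Isola, 4–3.
Isola vs Juniper: 1+2 = 3 for Isola, 4 for Juniper — Juniper by 4–3.
Basil vs Juniper: Juniper wins 5–2.
Basil is beaten in every head-to-head and is the Condorcet loser.

Basil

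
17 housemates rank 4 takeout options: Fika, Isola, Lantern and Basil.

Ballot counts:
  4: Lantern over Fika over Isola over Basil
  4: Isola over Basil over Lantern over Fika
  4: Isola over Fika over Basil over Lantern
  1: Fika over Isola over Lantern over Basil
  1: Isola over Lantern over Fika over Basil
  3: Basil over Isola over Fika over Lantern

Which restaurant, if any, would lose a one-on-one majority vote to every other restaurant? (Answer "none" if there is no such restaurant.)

none

Head-to-head results (17 friends):
Fika vs Isola: 4+1 = 5 for Fika, 12 for Isola — Isola by 12–5.
Fika vs Lantern: Fika is ranked higher on 4+1+3 = 8 ballots, Lantern on 9. Lantern wins 9–8.
Fika vs Basil: Fika preferred on 4+4+1+1 = 10 ballots; Fika wins 10–7.
Isola vs Lantern: Isola wins 13–4.
Isola vs Basil: Isola preferred on 4+4+4+1+1 = 14 ballots; Isola wins 14–3.
Lantern vs Basil: Basil, 11–6.
Each restaurant has at least one pairwise win (Fika beats Basil; Isola beats Fika; Lantern beats Fika; Basil beats Lantern) — no Condorcet loser.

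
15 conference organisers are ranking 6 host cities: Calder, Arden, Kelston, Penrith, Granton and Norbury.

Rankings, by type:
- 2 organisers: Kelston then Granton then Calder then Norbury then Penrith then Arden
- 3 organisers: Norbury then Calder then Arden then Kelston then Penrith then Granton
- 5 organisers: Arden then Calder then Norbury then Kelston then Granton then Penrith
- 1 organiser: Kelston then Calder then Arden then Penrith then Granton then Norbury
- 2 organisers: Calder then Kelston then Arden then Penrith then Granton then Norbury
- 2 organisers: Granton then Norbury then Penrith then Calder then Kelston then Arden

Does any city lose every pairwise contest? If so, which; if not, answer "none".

Head-to-head results (15 organisers):
Calder vs Arden: Calder preferred on 2+3+1+2+2 = 10 ballots; Calder wins 10–5.
Calder vs Kelston: Calder wins 12–3.
Calder vs Penrith: Calder is ranked higher on 2+3+5+1+2 = 13 ballots, Penrith on 2. Calder wins 13–2.
Calder vs Granton: Calder, 11–4.
Calder vs Norbury: Calder wins 10–5.
Arden vs Kelston: Arden preferred on 3+5 = 8 ballots; Arden wins 8–7.
Arden vs Penrith: Arden wins 11–4.
Arden vs Granton: Arden, 11–4.
Arden vs Norbury: Arden is ranked higher on 5+1+2 = 8 ballots, Norbury on 7. Arden wins 8–7.
Kelston vs Penrith: 13 to 2, Kelston.
Kelston vs Granton: Kelston, 13–2.
Kelston vs Norbury: Norbury, 10–5.
Penrith vs Granton: Granton wins 9–6.
Penrith vs Norbury: Norbury, 12–3.
Granton vs Norbury: Norbury wins 8–7.
Penrith is beaten in every head-to-head and is the Condorcet loser.

Penrith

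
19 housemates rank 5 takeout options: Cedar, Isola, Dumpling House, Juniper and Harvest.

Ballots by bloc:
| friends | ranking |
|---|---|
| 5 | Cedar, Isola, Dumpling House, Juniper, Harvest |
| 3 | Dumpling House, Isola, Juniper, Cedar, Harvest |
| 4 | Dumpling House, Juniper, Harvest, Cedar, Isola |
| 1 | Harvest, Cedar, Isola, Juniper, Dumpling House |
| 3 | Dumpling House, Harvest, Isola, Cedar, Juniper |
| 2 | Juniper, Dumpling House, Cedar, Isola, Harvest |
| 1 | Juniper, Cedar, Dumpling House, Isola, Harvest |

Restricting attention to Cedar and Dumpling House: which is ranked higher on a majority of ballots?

Ballots ranking Cedar above Dumpling House: 5 + 1 + 1 = 7.
Ballots ranking Dumpling House above Cedar: 19 − 7 = 12.
Dumpling House wins the head-to-head 12–7.

Dumpling House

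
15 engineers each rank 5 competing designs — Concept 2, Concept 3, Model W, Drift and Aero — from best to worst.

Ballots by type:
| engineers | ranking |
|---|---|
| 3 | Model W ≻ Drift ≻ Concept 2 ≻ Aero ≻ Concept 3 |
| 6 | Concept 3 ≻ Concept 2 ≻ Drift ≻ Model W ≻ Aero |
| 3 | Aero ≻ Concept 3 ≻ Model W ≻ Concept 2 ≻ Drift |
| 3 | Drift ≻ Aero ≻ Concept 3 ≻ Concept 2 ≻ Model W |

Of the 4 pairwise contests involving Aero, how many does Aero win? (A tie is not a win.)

1

Aero against each rival (15 engineers):
Aero vs Concept 2: Concept 2 wins 9–6.
Aero–Concept 3: Aero 9–6.
Aero vs Model W: Model W, 9–6.
Aero vs Drift: Aero is ranked higher on 3 ballots, Drift on 12. Drift wins 12–3.
Aero beats Concept 3; loses to Concept 2, Model W, Drift — 1 pairwise win.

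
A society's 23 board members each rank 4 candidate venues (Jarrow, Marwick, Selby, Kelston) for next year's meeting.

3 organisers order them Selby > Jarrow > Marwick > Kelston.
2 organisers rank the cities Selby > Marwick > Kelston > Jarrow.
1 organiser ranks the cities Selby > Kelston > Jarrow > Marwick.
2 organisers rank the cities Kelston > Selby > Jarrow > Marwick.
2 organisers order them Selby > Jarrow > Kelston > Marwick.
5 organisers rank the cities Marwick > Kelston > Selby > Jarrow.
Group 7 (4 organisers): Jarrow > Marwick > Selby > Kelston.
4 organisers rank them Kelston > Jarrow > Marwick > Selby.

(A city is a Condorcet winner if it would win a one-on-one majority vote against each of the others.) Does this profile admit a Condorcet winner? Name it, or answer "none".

Head-to-head results (23 organisers):
Jarrow vs Marwick: Jarrow wins 16–7.
Jarrow vs Selby: Selby wins 15–8.
Jarrow–Kelston: Kelston 14–9.
Marwick vs Selby: Marwick wins 13–10.
Marwick–Kelston: Marwick 14–9.
Selby vs Kelston: Selby, 12–11.
Each city drops at least one matchup (Jarrow loses to Selby; Marwick loses to Jarrow; Selby loses to Marwick; Kelston loses to Marwick); the cycle Jarrow > Marwick > Selby > Jarrow rules out a Condorcet winner.

none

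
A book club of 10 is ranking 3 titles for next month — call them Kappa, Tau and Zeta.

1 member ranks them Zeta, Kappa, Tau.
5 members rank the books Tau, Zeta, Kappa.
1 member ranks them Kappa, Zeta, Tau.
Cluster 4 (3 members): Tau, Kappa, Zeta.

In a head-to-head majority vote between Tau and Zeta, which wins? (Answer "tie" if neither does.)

Ballots ranking Tau above Zeta: 5 + 3 = 8.
Ballots ranking Zeta above Tau: 10 − 8 = 2.
Tau wins the head-to-head 8–2.

Tau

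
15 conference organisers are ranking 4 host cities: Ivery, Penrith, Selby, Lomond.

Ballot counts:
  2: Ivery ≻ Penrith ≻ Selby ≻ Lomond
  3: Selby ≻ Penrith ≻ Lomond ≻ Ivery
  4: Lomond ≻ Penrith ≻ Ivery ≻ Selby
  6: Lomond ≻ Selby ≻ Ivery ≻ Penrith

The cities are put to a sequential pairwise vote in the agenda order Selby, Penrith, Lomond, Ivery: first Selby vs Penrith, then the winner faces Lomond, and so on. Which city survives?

Round 1: Selby vs Penrith — 9–6, Selby advances.
Round 2: Selby vs Lomond — 5–10, Lomond advances.
Round 3: Lomond vs Ivery — 13–2, Lomond advances.
The agenda winner is Lomond.

Lomond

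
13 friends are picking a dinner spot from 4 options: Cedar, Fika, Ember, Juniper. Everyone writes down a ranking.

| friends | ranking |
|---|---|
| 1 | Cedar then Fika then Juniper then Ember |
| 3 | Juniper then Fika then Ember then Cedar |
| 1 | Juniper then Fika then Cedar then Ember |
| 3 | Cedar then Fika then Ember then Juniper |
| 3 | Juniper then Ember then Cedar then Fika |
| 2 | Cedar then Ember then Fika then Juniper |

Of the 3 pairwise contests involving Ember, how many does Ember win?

0

Ember against each rival (13 friends):
Ember vs Cedar: Ember is ranked higher on 3+3 = 6 ballots, Cedar on 7. Cedar wins 7–6.
Ember vs Fika: Fika, 8–5.
Ember vs Juniper: Ember preferred on 3+2 = 5 ballots; Juniper wins 8–5.
Ember beats no one; loses to Cedar, Fika, Juniper — 0 pairwise wins.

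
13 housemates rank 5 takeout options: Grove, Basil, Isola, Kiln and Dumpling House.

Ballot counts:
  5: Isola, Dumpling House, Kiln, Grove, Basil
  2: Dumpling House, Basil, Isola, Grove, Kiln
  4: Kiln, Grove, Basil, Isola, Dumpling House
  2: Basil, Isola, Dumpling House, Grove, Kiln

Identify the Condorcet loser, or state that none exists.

none

Head-to-head results (13 friends):
Grove vs Basil: Grove wins 9–4.
Grove vs Isola: 4 to 9, Isola.
Grove vs Kiln: Grove is ranked higher on 2+2 = 4 ballots, Kiln on 9. Kiln wins 9–4.
Grove vs Dumpling House: Dumpling House, 9–4.
Basil–Isola: Basil 8–5.
Basil vs Kiln: 4 to 9, Kiln.
Basil vs Dumpling House: 4+2 = 6 for Basil, 7 for Dumpling House — Dumpling House by 7–6.
Isola vs Kiln: Isola, 9–4.
Isola vs Dumpling House: Isola preferred on 5+4+2 = 11 ballots; Isola wins 11–2.
Kiln vs Dumpling House: Kiln is ranked higher on 4 ballots, Dumpling House on 9. Dumpling House wins 9–4.
Each restaurant has at least one pairwise win (Grove beats Basil; Basil beats Isola; Isola beats Grove; Kiln beats Grove; Dumpling House beats Grove) — no Condorcet loser.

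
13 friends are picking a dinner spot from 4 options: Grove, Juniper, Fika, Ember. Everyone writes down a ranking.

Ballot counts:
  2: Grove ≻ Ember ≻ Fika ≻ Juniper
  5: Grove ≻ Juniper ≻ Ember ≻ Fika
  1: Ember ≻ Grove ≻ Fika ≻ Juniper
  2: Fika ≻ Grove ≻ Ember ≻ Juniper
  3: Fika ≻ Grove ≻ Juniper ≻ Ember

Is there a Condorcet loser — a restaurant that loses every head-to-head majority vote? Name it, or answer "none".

none

Pairwise majorities:
Grove vs Juniper: 2+5+1+2+3 = 13 for Grove, 0 for Juniper — Grove by 13–0.
Grove vs Fika: Grove wins 8–5.
Grove vs Ember: 2+5+2+3 = 12 for Grove, 1 for Ember — Grove by 12–1.
Juniper vs Fika: Fika wins 8–5.
Juniper vs Ember: Juniper is ranked higher on 5+3 = 8 ballots, Ember on 5. Juniper wins 8–5.
Fika vs Ember: Ember, 8–5.
Each restaurant has at least one pairwise win (Grove beats Juniper; Juniper beats Ember; Fika beats Juniper; Ember beats Fika) — no Condorcet loser.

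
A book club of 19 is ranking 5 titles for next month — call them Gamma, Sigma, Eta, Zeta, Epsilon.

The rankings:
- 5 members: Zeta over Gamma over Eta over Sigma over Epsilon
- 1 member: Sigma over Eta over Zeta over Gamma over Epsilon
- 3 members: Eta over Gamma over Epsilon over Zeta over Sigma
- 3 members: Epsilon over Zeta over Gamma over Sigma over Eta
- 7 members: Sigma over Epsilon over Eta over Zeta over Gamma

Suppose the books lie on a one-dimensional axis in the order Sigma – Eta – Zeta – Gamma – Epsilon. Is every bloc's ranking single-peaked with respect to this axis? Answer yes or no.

Axis positions: Sigma=1, Eta=2, Zeta=3, Gamma=4, Epsilon=5.
Bloc 1 (peak Zeta at position 3): ranking walks positions 3-4-2-1-5, expanding outward from the peak — single-peaked.
Bloc 2 (peak Sigma at position 1): ranking walks positions 1-2-3-4-5, expanding outward from the peak — single-peaked.
Bloc 3: ranking walks positions 2-4-5-3-1; Gamma is ranked above Zeta even though Zeta lies between Gamma and the peak Eta on the axis — preferences dip and rise again. Not single-peaked.
Bloc 4: ranking walks positions 5-3-4-1-2; Zeta is ranked above Gamma even though Gamma lies between Zeta and the peak Epsilon on the axis — preferences dip and rise again. Not single-peaked.
Bloc 5: ranking walks positions 1-5-2-3-4; Epsilon is ranked above Eta even though Eta lies between Epsilon and the peak Sigma on the axis — preferences dip and rise again. Not single-peaked.
Bloc 3 violates single-peakedness, so the profile is not single-peaked on this axis.

no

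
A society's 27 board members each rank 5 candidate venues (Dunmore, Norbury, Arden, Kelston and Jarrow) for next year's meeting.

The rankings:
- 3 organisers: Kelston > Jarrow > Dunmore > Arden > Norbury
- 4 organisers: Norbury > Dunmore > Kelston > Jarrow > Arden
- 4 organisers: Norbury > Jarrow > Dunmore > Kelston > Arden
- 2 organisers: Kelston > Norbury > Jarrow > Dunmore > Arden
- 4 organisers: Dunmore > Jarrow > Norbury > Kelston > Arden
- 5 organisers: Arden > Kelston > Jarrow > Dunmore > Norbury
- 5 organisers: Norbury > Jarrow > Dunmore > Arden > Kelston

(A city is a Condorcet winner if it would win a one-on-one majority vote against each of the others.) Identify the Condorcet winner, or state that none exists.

Norbury

Pairwise majorities:
Dunmore–Norbury: Norbury 15–12.
Dunmore vs Arden: 22 to 5, Dunmore.
Dunmore vs Kelston: Dunmore is ranked higher on 4+4+4+5 = 17 ballots, Kelston on 10. Dunmore wins 17–10.
Dunmore vs Jarrow: 8 to 19, Jarrow.
Norbury vs Arden: Norbury is ranked higher on 4+4+2+4+5 = 19 ballots, Arden on 8. Norbury wins 19–8.
Norbury vs Kelston: Norbury, 17–10.
Norbury vs Jarrow: Norbury, 15–12.
Arden vs Kelston: Kelston, 17–10.
Arden vs Jarrow: Arden preferred on 5 ballots; Jarrow wins 22–5.
Kelston vs Jarrow: 14 to 13, Kelston.
Only Norbury has no losses; Norbury is the Condorcet winner.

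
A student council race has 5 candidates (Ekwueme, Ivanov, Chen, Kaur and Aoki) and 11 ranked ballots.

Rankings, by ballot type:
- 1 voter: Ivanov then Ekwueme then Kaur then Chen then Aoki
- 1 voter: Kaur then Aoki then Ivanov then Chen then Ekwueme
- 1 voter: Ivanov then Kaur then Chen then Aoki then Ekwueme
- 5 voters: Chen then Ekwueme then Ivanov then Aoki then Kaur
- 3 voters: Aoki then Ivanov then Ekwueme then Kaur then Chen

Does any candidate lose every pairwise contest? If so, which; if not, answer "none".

none

Head-to-head results (11 voters):
Ekwueme vs Ivanov: 5 for Ekwueme, 6 for Ivanov — Ivanov by 6–5.
Ekwueme vs Chen: 1+3 = 4 for Ekwueme, 7 for Chen — Chen by 7–4.
Ekwueme–Kaur: Ekwueme 9–2.
Ekwueme vs Aoki: Ekwueme wins 6–5.
Ivanov vs Chen: Ivanov, 6–5.
Ivanov–Kaur: Ivanov 10–1.
Ivanov vs Aoki: 1+1+5 = 7 for Ivanov, 4 for Aoki — Ivanov by 7–4.
Chen vs Kaur: Kaur wins 6–5.
Chen–Aoki: Chen 7–4.
Kaur vs Aoki: 1+1+1 = 3 for Kaur, 8 for Aoki — Aoki by 8–3.
No candidate is winless: Ekwueme beats Kaur; Ivanov beats Ekwueme; Chen beats Ekwueme; Kaur beats Chen; Aoki beats Kaur. There is no Condorcet loser.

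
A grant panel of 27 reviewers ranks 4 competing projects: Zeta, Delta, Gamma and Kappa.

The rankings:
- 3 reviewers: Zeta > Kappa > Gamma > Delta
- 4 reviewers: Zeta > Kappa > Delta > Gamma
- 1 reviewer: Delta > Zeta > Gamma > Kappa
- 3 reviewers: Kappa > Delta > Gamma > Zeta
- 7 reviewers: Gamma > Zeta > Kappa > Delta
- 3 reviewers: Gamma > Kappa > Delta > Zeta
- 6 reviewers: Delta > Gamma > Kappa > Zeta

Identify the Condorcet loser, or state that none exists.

none

Pairwise majorities:
Zeta vs Delta: Zeta wins 14–13.
Zeta vs Gamma: 8 to 19, Gamma.
Zeta–Kappa: Zeta 15–12.
Delta–Gamma: Delta 14–13.
Delta vs Kappa: Kappa, 20–7.
Gamma vs Kappa: Gamma preferred on 1+7+3+6 = 17 ballots; Gamma wins 17–10.
Every project wins at least one matchup (Zeta beats Delta; Delta beats Gamma; Gamma beats Zeta; Kappa beats Delta), so there is no Condorcet loser.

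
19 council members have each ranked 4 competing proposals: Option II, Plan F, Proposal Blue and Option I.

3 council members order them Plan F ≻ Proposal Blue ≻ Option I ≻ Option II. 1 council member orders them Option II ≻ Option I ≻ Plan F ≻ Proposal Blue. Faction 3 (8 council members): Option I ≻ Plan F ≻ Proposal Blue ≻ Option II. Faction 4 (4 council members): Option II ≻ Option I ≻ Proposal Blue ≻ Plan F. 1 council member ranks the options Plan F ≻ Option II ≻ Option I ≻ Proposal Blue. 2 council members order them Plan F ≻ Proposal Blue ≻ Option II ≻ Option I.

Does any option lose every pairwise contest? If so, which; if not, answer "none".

Head-to-head results (19 council members):
Option II vs Plan F: Plan F wins 14–5.
Option II vs Proposal Blue: Proposal Blue wins 13–6.
Option II vs Option I: Option I, 11–8.
Plan F vs Proposal Blue: 15 to 4, Plan F.
Plan F vs Option I: Option I wins 13–6.
Proposal Blue vs Option I: 3+2 = 5 for Proposal Blue, 14 for Option I — Option I by 14–5.
Only Option II has no wins; Option II is the Condorcet loser.

Option II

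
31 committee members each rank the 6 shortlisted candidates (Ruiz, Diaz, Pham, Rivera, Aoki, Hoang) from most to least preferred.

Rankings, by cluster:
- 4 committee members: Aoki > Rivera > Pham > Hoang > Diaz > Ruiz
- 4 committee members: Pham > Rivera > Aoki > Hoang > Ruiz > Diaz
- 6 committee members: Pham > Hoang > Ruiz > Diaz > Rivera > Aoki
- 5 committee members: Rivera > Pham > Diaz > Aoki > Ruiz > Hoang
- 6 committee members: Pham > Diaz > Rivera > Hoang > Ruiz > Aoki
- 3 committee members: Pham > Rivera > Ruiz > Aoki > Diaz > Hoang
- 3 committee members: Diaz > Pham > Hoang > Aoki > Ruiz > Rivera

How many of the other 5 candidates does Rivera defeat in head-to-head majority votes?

Rivera against each rival (31 committee members):
Rivera vs Ruiz: Rivera, 22–9.
Rivera–Diaz: Rivera 16–15.
Rivera vs Pham: 9 to 22, Pham.
Rivera vs Aoki: Rivera, 24–7.
Rivera vs Hoang: Rivera preferred on 4+4+5+6+3 = 22 ballots; Rivera wins 22–9.
Rivera beats Ruiz, Diaz, Aoki, Hoang; loses to Pham — 4 pairwise wins.

4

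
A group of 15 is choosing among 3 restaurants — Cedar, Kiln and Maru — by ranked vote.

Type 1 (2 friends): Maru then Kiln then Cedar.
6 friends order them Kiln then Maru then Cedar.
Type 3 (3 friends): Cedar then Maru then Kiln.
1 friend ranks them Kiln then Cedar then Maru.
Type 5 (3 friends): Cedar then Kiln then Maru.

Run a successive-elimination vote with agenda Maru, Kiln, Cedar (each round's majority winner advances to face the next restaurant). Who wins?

Round 1: Maru vs Kiln — 5–10, Kiln advances.
Round 2: Kiln vs Cedar — 9–6, Kiln advances.
Kiln survives the agenda.

Kiln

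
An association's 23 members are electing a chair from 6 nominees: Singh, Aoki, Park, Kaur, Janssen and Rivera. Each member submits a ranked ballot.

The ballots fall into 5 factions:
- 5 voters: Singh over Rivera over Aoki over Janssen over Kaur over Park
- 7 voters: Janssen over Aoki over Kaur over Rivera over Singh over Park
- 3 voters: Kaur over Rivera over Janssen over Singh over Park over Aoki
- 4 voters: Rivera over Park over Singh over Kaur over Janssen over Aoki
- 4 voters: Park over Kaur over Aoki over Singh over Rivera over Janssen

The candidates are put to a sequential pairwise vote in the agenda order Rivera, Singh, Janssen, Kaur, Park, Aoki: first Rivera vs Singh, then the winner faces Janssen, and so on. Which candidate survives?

Aoki

Round 1: Rivera vs Singh — 14–9, Rivera advances.
Round 2: Rivera vs Janssen — 16–7, Rivera advances.
Round 3: Rivera vs Kaur — 9–14, Kaur advances.
Round 4: Kaur vs Park — 15–8, Kaur advances.
Round 5: Kaur vs Aoki — 11–12, Aoki advances.
The agenda winner is Aoki.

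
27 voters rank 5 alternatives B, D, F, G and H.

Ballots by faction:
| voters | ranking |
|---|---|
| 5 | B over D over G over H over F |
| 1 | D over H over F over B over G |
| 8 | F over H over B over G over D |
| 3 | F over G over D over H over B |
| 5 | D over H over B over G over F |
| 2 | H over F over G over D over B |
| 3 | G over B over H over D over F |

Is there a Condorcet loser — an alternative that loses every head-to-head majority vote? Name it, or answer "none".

Pairwise majorities:
B–D: B 16–11.
B vs F: F, 14–13.
B vs G: B wins 19–8.
B vs H: B preferred on 5+3 = 8 ballots; H wins 19–8.
D vs F: D, 14–13.
D–G: G 16–11.
D vs H: D is ranked higher on 5+1+3+5 = 14 ballots, H on 13. D wins 14–13.
F vs G: 14 to 13, F.
F vs H: F is ranked higher on 8+3 = 11 ballots, H on 16. H wins 16–11.
G vs H: G preferred on 5+3+3 = 11 ballots; H wins 16–11.
Every alternative wins at least one matchup (B beats D; D beats F; F beats B; G beats D; H beats B), so there is no Condorcet loser.

none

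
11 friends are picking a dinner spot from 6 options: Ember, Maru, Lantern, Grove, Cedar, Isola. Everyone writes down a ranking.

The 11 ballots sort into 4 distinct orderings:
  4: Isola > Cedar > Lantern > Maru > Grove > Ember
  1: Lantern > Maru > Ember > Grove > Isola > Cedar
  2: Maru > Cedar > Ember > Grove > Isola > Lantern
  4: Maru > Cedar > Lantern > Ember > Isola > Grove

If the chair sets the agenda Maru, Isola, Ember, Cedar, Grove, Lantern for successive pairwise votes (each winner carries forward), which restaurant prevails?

Round 1: Maru vs Isola — 7–4, Maru advances.
Round 2: Maru vs Ember — 11–0, Maru advances.
Round 3: Maru vs Cedar — 7–4, Maru advances.
Round 4: Maru vs Grove — 11–0, Maru advances.
Round 5: Maru vs Lantern — 6–5, Maru advances.
Maru survives the agenda.

Maru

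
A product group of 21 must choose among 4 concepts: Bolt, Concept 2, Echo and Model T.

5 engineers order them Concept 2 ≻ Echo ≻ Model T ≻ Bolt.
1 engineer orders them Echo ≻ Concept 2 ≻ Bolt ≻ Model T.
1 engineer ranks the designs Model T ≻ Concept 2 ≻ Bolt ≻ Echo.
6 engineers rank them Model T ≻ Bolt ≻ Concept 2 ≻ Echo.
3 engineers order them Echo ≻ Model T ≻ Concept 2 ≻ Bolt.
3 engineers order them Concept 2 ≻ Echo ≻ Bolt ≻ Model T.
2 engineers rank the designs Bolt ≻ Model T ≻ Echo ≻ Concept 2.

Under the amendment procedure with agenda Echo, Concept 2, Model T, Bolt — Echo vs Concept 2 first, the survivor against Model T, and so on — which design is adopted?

Round 1: Echo vs Concept 2 — 6–15, Concept 2 advances.
Round 2: Concept 2 vs Model T — 9–12, Model T advances.
Round 3: Model T vs Bolt — 15–6, Model T advances.
The agenda winner is Model T.

Model T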